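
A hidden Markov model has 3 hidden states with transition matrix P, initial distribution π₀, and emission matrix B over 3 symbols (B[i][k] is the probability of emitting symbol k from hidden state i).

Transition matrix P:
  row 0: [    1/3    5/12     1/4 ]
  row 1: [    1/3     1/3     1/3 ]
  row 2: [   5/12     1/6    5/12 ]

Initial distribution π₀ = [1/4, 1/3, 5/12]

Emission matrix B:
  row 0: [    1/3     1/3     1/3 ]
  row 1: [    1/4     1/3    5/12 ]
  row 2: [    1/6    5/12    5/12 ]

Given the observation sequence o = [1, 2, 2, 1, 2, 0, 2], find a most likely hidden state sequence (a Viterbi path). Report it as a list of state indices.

path = [2, 2, 2, 2, 2, 0, 1]

t=0: δ = [8.333e-02, 1.111e-01, 1.736e-01]  (obs o_0=1)
t=1: δ = [2.411e-02, 1.543e-02, 3.014e-02]  ψ = [2, 1, 2]  (obs o_1=2)
t=2: δ = [4.186e-03, 4.186e-03, 5.233e-03]  ψ = [2, 0, 2]  (obs o_2=2)
t=3: δ = [7.268e-04, 5.814e-04, 9.085e-04]  ψ = [2, 0, 2]  (obs o_3=1)
t=4: δ = [1.262e-04, 1.262e-04, 1.577e-04]  ψ = [2, 0, 2]  (obs o_4=2)
t=5: δ = [2.191e-05, 1.314e-05, 1.095e-05]  ψ = [2, 0, 2]  (obs o_5=0)
t=6: δ = [2.434e-06, 3.803e-06, 2.282e-06]  ψ = [0, 0, 0]  (obs o_6=2)
backtrack: best end state = 1; path = [2, 2, 2, 2, 2, 0, 1]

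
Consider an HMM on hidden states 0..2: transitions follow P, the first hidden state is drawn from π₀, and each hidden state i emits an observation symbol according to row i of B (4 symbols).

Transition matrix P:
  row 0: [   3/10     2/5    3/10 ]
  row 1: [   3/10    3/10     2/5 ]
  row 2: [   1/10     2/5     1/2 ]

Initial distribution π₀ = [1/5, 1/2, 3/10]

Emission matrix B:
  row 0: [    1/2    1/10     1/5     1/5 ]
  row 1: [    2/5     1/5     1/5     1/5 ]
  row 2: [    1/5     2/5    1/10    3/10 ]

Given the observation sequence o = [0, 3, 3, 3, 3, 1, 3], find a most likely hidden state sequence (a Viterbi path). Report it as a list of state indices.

t=0: δ = [1.000e-01, 2.000e-01, 6.000e-02]  (obs o_0=0)
t=1: δ = [1.200e-02, 1.200e-02, 2.400e-02]  ψ = [1, 1, 1]  (obs o_1=3)
t=2: δ = [7.200e-04, 1.920e-03, 3.600e-03]  ψ = [0, 2, 2]  (obs o_2=3)
t=3: δ = [1.152e-04, 2.880e-04, 5.400e-04]  ψ = [1, 2, 2]  (obs o_3=3)
t=4: δ = [1.728e-05, 4.320e-05, 8.100e-05]  ψ = [1, 2, 2]  (obs o_4=3)
t=5: δ = [1.296e-06, 6.480e-06, 1.620e-05]  ψ = [1, 2, 2]  (obs o_5=1)
t=6: δ = [3.888e-07, 1.296e-06, 2.430e-06]  ψ = [1, 2, 2]  (obs o_6=3)
backtrack: best end state = 2; path = [1, 2, 2, 2, 2, 2, 2]

path = [1, 2, 2, 2, 2, 2, 2]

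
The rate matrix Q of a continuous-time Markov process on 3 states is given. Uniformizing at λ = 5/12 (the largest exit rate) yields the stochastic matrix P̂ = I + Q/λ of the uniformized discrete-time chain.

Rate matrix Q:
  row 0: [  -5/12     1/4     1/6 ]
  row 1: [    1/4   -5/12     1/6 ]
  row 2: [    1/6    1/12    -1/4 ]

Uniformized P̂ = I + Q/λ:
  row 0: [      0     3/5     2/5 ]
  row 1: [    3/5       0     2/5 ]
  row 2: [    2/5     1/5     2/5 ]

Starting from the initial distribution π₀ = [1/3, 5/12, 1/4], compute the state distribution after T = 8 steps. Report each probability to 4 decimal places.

t=0: π = [0.3333, 0.4167, 0.2500]
t=1: π = [0.3500, 0.2500, 0.4000]
t=2: π = [0.3100, 0.2900, 0.4000]
t=3: π = [0.3340, 0.2660, 0.4000]
t=4: π = [0.3196, 0.2804, 0.4000]
t=5: π = [0.3282, 0.2718, 0.4000]
t=6: π = [0.3231, 0.2769, 0.4000]
t=7: π = [0.3262, 0.2738, 0.4000]
t=8: π = [0.3243, 0.2757, 0.4000]

π = [0.3243, 0.2757, 0.4000]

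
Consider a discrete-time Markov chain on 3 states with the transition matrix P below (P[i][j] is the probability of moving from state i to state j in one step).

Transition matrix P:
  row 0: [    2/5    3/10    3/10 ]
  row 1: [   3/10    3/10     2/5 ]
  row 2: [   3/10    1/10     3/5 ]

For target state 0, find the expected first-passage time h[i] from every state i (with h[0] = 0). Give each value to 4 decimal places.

First-step conditioning: h[0] = 0; for i ≠ 0, h[i] = 1 + Σ_k P[i][k]·h[k].
  h[1] = 1 + 3/10·h[1] + 2/5·h[2]
  h[2] = 1 + 1/10·h[1] + 3/5·h[2]
Solving the 2×2 linear system over states ≠ 0 gives exactly h = [0, 10/3, 10/3] (h[0] = 0 is the target).

h = [0.0000, 3.3333, 3.3333]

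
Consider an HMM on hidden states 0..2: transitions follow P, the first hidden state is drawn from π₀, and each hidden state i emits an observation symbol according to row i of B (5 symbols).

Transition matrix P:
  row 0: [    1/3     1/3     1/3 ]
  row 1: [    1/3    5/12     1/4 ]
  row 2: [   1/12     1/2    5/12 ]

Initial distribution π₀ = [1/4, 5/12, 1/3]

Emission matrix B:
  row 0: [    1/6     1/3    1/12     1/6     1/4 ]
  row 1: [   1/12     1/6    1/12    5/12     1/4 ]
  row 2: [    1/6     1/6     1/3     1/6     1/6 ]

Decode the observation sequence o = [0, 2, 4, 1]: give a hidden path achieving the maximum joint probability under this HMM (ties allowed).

path = [2, 2, 1, 0]

t=0: δ = [4.167e-02, 3.472e-02, 5.556e-02]  (obs o_0=0)
t=1: δ = [1.157e-03, 2.315e-03, 7.716e-03]  ψ = [0, 2, 2]  (obs o_1=2)
t=2: δ = [1.929e-04, 9.645e-04, 5.358e-04]  ψ = [1, 2, 2]  (obs o_2=4)
t=3: δ = [1.072e-04, 6.698e-05, 4.019e-05]  ψ = [1, 1, 1]  (obs o_3=1)
backtrack: best end state = 0; path = [2, 2, 1, 0]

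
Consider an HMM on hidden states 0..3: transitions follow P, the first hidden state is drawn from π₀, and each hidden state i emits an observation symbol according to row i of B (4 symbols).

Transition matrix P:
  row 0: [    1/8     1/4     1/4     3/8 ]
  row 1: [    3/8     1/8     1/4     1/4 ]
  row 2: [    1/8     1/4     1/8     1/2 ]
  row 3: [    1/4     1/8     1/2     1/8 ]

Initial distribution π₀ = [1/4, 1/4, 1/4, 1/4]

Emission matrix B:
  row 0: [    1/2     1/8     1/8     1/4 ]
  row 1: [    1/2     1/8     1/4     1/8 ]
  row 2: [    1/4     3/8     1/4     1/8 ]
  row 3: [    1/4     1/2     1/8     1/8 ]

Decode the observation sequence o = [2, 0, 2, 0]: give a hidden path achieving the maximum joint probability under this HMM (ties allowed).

t=0: δ = [3.125e-02, 6.250e-02, 6.250e-02, 3.125e-02]  (obs o_0=2)
t=1: δ = [1.172e-02, 7.812e-03, 3.906e-03, 7.812e-03]  ψ = [1, 2, 1, 2]  (obs o_1=0)
t=2: δ = [3.662e-04, 7.324e-04, 9.766e-04, 5.493e-04]  ψ = [1, 0, 3, 0]  (obs o_2=2)
t=3: δ = [1.373e-04, 1.221e-04, 6.866e-05, 1.221e-04]  ψ = [1, 2, 3, 2]  (obs o_3=0)
backtrack: best end state = 0; path = [1, 0, 1, 0]

path = [1, 0, 1, 0]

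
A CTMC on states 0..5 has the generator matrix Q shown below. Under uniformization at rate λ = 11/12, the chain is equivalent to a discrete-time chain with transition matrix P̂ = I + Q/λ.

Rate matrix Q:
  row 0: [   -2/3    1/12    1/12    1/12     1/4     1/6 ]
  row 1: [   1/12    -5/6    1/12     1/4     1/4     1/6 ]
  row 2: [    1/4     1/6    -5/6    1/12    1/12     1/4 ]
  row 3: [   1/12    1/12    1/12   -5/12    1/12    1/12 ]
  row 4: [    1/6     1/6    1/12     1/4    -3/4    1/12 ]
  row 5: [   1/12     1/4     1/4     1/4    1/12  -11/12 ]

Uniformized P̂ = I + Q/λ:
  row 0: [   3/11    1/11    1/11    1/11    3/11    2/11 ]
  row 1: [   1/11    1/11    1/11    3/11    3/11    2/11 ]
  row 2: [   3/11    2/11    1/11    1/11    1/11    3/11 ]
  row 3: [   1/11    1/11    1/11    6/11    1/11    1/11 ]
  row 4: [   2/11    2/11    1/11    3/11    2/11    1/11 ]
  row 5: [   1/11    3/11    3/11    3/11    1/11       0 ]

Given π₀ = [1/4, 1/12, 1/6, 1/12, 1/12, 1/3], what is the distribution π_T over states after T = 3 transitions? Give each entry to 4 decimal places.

π = [0.1567, 0.1418, 0.1162, 0.2968, 0.1618, 0.1266]

t=0: π = [0.2500, 0.0833, 0.1667, 0.0833, 0.0833, 0.3333]
t=1: π = [0.1742, 0.1742, 0.1515, 0.2197, 0.1591, 0.1212]
t=2: π = [0.1646, 0.1412, 0.1129, 0.2734, 0.1687, 0.1391]
t=3: π = [0.1567, 0.1418, 0.1162, 0.2968, 0.1618, 0.1266]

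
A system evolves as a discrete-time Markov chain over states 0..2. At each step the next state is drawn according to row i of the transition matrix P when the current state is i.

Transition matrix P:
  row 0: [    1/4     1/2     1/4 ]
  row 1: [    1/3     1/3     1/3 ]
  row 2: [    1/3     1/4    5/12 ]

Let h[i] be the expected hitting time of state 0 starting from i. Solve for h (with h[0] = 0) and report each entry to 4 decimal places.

First-step conditioning: h[0] = 0; for i ≠ 0, h[i] = 1 + Σ_k P[i][k]·h[k].
  h[1] = 1 + 1/3·h[1] + 1/3·h[2]
  h[2] = 1 + 1/4·h[1] + 5/12·h[2]
Solving the 2×2 linear system over states ≠ 0 gives exactly h = [0, 3, 3] (h[0] = 0 is the target).

h = [0.0000, 3.0000, 3.0000]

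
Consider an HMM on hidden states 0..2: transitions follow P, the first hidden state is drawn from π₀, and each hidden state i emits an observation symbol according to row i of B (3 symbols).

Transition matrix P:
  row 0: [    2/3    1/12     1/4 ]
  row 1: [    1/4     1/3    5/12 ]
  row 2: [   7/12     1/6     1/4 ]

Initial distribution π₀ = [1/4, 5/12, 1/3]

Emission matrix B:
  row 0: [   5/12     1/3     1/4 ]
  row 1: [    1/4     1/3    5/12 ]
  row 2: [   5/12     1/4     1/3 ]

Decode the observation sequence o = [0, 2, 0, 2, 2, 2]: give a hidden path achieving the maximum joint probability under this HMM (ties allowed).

t=0: δ = [1.042e-01, 1.042e-01, 1.389e-01]  (obs o_0=0)
t=1: δ = [2.025e-02, 1.447e-02, 1.447e-02]  ψ = [2, 1, 1]  (obs o_1=2)
t=2: δ = [5.626e-03, 1.206e-03, 2.512e-03]  ψ = [0, 1, 1]  (obs o_2=0)
t=3: δ = [9.377e-04, 1.954e-04, 4.689e-04]  ψ = [0, 0, 0]  (obs o_3=2)
t=4: δ = [1.563e-04, 3.256e-05, 7.814e-05]  ψ = [0, 0, 0]  (obs o_4=2)
t=5: δ = [2.605e-05, 5.427e-06, 1.302e-05]  ψ = [0, 0, 0]  (obs o_5=2)
backtrack: best end state = 0; path = [2, 0, 0, 0, 0, 0]

path = [2, 0, 0, 0, 0, 0]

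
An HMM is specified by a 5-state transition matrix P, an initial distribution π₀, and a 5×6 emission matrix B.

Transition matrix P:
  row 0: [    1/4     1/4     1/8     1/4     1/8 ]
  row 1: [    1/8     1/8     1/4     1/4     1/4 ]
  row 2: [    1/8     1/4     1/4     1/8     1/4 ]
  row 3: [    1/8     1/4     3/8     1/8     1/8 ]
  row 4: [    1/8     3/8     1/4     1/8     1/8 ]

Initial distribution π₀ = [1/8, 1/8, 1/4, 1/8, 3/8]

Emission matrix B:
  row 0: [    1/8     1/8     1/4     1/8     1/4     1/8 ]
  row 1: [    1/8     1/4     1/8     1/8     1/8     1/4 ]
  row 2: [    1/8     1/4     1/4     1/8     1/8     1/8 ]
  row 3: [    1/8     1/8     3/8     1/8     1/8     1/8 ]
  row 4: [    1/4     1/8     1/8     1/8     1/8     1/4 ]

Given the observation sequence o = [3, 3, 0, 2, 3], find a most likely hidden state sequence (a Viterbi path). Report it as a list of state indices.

t=0: δ = [1.562e-02, 1.562e-02, 3.125e-02, 1.562e-02, 4.688e-02]  (obs o_0=3)
t=1: δ = [7.324e-04, 2.197e-03, 1.465e-03, 7.324e-04, 9.766e-04]  ψ = [4, 4, 4, 4, 2]  (obs o_1=3)
t=2: δ = [3.433e-05, 4.578e-05, 6.866e-05, 6.866e-05, 1.373e-04]  ψ = [1, 2, 1, 1, 1]  (obs o_2=0)
t=3: δ = [4.292e-06, 6.437e-06, 8.583e-06, 6.437e-06, 2.146e-06]  ψ = [4, 4, 4, 4, 2]  (obs o_3=2)
t=4: δ = [1.341e-07, 2.682e-07, 3.017e-07, 2.012e-07, 2.682e-07]  ψ = [0, 2, 3, 1, 2]  (obs o_4=3)
backtrack: best end state = 2; path = [4, 1, 4, 3, 2]

path = [4, 1, 4, 3, 2]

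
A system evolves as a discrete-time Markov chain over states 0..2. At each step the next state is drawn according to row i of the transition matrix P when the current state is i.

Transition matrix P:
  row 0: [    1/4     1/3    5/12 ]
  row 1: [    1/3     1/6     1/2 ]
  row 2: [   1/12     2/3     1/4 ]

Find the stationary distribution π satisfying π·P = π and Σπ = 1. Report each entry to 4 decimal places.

π = [0.2188, 0.3958, 0.3854]

Balance equations π_j = Σ_i π_i·P[i][j]:
  π_0 = 1/4·π_0 + 1/3·π_1 + 1/12·π_2
  π_1 = 1/3·π_0 + 1/6·π_1 + 2/3·π_2
  normalize: π_0 + π_1 + π_2 = 1
Solving the linear system gives exactly π = [7/32, 19/48, 37/96].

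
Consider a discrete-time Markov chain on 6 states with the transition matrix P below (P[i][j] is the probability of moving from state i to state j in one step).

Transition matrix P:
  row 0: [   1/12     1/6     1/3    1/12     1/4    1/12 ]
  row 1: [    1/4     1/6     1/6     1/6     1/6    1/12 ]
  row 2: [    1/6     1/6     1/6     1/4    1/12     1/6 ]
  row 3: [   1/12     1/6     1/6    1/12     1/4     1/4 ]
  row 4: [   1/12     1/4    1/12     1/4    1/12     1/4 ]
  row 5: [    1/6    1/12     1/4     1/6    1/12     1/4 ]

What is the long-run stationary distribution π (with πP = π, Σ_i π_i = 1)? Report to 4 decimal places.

π = [0.1420, 0.1638, 0.1932, 0.1692, 0.1489, 0.1829]

Balance equations π_j = Σ_i π_i·P[i][j]:
  π_0 = 1/12·π_0 + 1/4·π_1 + 1/6·π_2 + 1/12·π_3 + 1/12·π_4 + 1/6·π_5
  π_1 = 1/6·π_0 + 1/6·π_1 + 1/6·π_2 + 1/6·π_3 + 1/4·π_4 + 1/12·π_5
  π_2 = 1/3·π_0 + 1/6·π_1 + 1/6·π_2 + 1/6·π_3 + 1/12·π_4 + 1/4·π_5
  π_3 = 1/12·π_0 + 1/6·π_1 + 1/4·π_2 + 1/12·π_3 + 1/4·π_4 + 1/6·π_5
  π_4 = 1/4·π_0 + 1/6·π_1 + 1/12·π_2 + 1/4·π_3 + 1/12·π_4 + 1/12·π_5
  normalize: π_0 + π_1 + π_2 + π_3 + π_4 + π_5 = 1
Solving the linear system gives exactly π = [6774/47711, 23449/143133, 27649/143133, 24223/143133, 7102/47711, 8728/47711].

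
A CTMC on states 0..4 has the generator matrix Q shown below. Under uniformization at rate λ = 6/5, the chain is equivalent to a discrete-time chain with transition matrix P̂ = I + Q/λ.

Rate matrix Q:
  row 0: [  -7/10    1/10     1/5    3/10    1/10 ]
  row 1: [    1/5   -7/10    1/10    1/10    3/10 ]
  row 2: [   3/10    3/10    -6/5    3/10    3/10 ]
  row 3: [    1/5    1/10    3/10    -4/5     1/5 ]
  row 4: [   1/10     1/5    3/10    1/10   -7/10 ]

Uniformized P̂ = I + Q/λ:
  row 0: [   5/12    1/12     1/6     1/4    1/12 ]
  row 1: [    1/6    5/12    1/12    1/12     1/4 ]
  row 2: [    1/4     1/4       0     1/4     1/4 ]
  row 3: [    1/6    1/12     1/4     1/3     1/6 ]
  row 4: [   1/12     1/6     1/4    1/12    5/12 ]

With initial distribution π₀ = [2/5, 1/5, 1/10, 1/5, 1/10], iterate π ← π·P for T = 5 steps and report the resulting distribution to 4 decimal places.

π = [0.2143, 0.1937, 0.1600, 0.1952, 0.2368]

t=0: π = [0.4000, 0.2000, 0.1000, 0.2000, 0.1000]
t=1: π = [0.2667, 0.1750, 0.1583, 0.2167, 0.1833]
t=2: π = [0.2313, 0.1833, 0.1590, 0.2083, 0.2181]
t=3: π = [0.2196, 0.1891, 0.1604, 0.2005, 0.2304]
t=4: π = [0.2157, 0.1923, 0.1601, 0.1968, 0.2351]
t=5: π = [0.2143, 0.1937, 0.1600, 0.1952, 0.2368]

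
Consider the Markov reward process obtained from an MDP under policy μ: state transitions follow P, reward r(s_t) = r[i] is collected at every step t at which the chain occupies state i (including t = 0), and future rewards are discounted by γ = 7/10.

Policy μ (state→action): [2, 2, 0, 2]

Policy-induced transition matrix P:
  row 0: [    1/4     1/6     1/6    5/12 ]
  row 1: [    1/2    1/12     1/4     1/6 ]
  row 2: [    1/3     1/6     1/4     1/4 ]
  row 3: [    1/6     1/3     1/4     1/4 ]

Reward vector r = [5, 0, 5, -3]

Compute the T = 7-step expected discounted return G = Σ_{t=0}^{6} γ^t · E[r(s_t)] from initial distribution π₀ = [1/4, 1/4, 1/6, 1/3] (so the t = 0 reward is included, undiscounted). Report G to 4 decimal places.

G = 4.7452

t=0: π = [0.2500, 0.2500, 0.1667, 0.3333], E[r] = 1.0833, γ^t·E[r] = 1.083333, running G = 1.083333
t=1: π = [0.2986, 0.2014, 0.2292, 0.2708], E[r] = 1.8264, γ^t·E[r] = 1.278472, running G = 2.361806
t=2: π = [0.2969, 0.1950, 0.2251, 0.2830], E[r] = 1.7610, γ^t·E[r] = 0.862888, running G = 3.224693
t=3: π = [0.2939, 0.1976, 0.2253, 0.2832], E[r] = 1.7463, γ^t·E[r] = 0.598976, running G = 3.823670
t=4: π = [0.2946, 0.1974, 0.2255, 0.2825], E[r] = 1.7528, γ^t·E[r] = 0.420842, running G = 4.244511
t=5: π = [0.2946, 0.1973, 0.2255, 0.2826], E[r] = 1.7523, γ^t·E[r] = 0.294515, running G = 4.539026
t=6: π = [0.2946, 0.1973, 0.2254, 0.2827], E[r] = 1.7521, γ^t·E[r] = 0.206130, running G = 4.745156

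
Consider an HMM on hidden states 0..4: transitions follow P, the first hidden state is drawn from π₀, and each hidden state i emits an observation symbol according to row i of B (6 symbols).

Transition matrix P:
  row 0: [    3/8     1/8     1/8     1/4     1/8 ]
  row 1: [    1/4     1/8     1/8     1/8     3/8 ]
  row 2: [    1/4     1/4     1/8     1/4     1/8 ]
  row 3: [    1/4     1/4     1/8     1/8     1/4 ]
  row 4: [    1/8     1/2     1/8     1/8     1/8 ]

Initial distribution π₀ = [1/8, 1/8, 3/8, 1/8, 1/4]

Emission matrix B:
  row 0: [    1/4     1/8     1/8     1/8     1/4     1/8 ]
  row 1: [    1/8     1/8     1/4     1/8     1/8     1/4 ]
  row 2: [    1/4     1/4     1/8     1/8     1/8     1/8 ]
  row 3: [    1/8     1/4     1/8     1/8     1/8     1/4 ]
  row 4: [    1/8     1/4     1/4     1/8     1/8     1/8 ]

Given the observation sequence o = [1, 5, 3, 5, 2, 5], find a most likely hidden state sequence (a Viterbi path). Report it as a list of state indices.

t=0: δ = [1.562e-02, 1.562e-02, 9.375e-02, 3.125e-02, 6.250e-02]  (obs o_0=1)
t=1: δ = [2.930e-03, 7.812e-03, 1.465e-03, 5.859e-03, 1.465e-03]  ψ = [2, 4, 2, 2, 2]  (obs o_1=5)
t=2: δ = [2.441e-04, 1.831e-04, 1.221e-04, 1.221e-04, 3.662e-04]  ψ = [1, 3, 1, 1, 1]  (obs o_2=3)
t=3: δ = [1.144e-05, 4.578e-05, 5.722e-06, 1.526e-05, 8.583e-06]  ψ = [0, 4, 4, 0, 1]  (obs o_3=5)
t=4: δ = [1.431e-06, 1.431e-06, 7.153e-07, 7.153e-07, 4.292e-06]  ψ = [1, 1, 1, 1, 1]  (obs o_4=2)
t=5: δ = [6.706e-08, 5.364e-07, 6.706e-08, 1.341e-07, 6.706e-08]  ψ = [0, 4, 4, 4, 1]  (obs o_5=5)
backtrack: best end state = 1; path = [4, 1, 4, 1, 4, 1]

path = [4, 1, 4, 1, 4, 1]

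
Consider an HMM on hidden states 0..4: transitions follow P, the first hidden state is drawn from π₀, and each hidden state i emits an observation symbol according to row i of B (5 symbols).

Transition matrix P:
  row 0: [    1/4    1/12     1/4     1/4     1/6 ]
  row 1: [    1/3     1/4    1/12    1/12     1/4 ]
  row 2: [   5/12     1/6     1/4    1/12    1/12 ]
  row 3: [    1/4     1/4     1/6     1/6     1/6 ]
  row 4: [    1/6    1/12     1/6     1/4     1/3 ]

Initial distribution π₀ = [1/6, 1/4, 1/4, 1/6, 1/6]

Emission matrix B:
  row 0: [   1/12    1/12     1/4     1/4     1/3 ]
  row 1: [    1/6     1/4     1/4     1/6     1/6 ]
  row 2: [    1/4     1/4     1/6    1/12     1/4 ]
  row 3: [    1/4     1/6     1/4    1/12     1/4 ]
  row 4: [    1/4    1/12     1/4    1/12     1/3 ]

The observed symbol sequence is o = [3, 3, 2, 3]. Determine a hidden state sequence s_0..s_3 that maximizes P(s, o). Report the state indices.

t=0: δ = [4.167e-02, 4.167e-02, 2.083e-02, 1.389e-02, 1.389e-02]  (obs o_0=3)
t=1: δ = [3.472e-03, 1.736e-03, 8.681e-04, 8.681e-04, 8.681e-04]  ψ = [1, 1, 0, 0, 1]  (obs o_1=3)
t=2: δ = [2.170e-04, 1.085e-04, 1.447e-04, 2.170e-04, 1.447e-04]  ψ = [0, 1, 0, 0, 0]  (obs o_2=2)
t=3: δ = [1.507e-05, 9.042e-06, 4.521e-06, 4.521e-06, 4.019e-06]  ψ = [2, 3, 0, 0, 4]  (obs o_3=3)
backtrack: best end state = 0; path = [1, 0, 2, 0]

path = [1, 0, 2, 0]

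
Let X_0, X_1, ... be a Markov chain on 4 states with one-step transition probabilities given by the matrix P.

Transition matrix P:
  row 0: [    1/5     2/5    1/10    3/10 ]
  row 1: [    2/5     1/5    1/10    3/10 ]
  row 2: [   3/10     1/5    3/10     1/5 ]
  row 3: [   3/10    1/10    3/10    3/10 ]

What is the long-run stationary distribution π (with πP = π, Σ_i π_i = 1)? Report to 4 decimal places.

π = [0.2937, 0.2307, 0.1951, 0.2805]

Balance equations π_j = Σ_i π_i·P[i][j]:
  π_0 = 1/5·π_0 + 2/5·π_1 + 3/10·π_2 + 3/10·π_3
  π_1 = 2/5·π_0 + 1/5·π_1 + 1/5·π_2 + 1/10·π_3
  π_2 = 1/10·π_0 + 1/10·π_1 + 3/10·π_2 + 3/10·π_3
  normalize: π_0 + π_1 + π_2 + π_3 = 1
Solving the linear system gives exactly π = [289/984, 227/984, 8/41, 23/82].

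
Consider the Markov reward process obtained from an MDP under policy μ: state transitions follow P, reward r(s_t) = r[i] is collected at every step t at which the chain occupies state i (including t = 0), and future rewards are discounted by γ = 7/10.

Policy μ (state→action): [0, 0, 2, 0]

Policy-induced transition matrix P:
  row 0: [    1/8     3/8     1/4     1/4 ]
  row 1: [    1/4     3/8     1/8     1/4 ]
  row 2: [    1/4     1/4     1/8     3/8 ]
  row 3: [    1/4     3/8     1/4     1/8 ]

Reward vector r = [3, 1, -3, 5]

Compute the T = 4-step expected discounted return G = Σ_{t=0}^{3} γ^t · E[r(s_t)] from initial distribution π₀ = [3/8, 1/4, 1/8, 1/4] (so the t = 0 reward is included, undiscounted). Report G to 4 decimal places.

G = 4.7368

t=0: π = [0.3750, 0.2500, 0.1250, 0.2500], E[r] = 2.2500, γ^t·E[r] = 2.250000, running G = 2.250000
t=1: π = [0.2031, 0.3594, 0.2031, 0.2344], E[r] = 1.5313, γ^t·E[r] = 1.071875, running G = 3.321875
t=2: π = [0.2246, 0.3496, 0.1797, 0.2461], E[r] = 1.7148, γ^t·E[r] = 0.840273, running G = 4.162148
t=3: π = [0.2219, 0.3525, 0.1838, 0.2417], E[r] = 1.6753, γ^t·E[r] = 0.574625, running G = 4.736774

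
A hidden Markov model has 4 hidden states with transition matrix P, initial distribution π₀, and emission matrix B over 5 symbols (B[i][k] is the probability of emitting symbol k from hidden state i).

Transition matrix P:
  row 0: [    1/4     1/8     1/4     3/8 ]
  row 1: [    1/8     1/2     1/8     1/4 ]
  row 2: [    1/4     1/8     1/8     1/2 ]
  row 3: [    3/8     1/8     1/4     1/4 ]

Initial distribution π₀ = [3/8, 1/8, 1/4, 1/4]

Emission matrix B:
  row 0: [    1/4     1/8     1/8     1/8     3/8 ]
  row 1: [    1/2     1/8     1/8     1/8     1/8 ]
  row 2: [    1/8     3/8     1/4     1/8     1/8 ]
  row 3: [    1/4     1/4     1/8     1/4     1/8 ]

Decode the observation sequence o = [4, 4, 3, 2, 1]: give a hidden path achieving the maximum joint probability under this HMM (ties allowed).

path = [0, 0, 3, 2, 3]

t=0: δ = [1.406e-01, 1.562e-02, 3.125e-02, 3.125e-02]  (obs o_0=4)
t=1: δ = [1.318e-02, 2.197e-03, 4.395e-03, 6.592e-03]  ψ = [0, 0, 0, 0]  (obs o_1=4)
t=2: δ = [4.120e-04, 2.060e-04, 4.120e-04, 1.236e-03]  ψ = [0, 0, 0, 0]  (obs o_2=3)
t=3: δ = [5.794e-05, 1.931e-05, 7.725e-05, 3.862e-05]  ψ = [3, 3, 3, 3]  (obs o_3=2)
t=4: δ = [2.414e-06, 1.207e-06, 5.431e-06, 9.656e-06]  ψ = [2, 1, 0, 2]  (obs o_4=1)
backtrack: best end state = 3; path = [0, 0, 3, 2, 3]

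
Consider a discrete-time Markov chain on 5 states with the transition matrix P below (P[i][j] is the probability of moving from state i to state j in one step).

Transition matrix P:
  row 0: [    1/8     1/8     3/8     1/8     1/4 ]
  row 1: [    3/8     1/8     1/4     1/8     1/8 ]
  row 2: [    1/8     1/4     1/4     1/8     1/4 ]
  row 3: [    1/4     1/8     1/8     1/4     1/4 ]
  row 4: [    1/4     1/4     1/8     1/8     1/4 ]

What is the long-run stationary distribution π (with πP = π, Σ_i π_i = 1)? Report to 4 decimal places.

Balance equations π_j = Σ_i π_i·P[i][j]:
  π_0 = 1/8·π_0 + 3/8·π_1 + 1/8·π_2 + 1/4·π_3 + 1/4·π_4
  π_1 = 1/8·π_0 + 1/8·π_1 + 1/4·π_2 + 1/8·π_3 + 1/4·π_4
  π_2 = 3/8·π_0 + 1/4·π_1 + 1/4·π_2 + 1/8·π_3 + 1/8·π_4
  π_3 = 1/8·π_0 + 1/8·π_1 + 1/8·π_2 + 1/4·π_3 + 1/8·π_4
  normalize: π_0 + π_1 + π_2 + π_3 + π_4 = 1
Solving the linear system gives exactly π = [299/1379, 754/4137, 955/4137, 1/7, 940/4137].

π = [0.2168, 0.1823, 0.2308, 0.1429, 0.2272]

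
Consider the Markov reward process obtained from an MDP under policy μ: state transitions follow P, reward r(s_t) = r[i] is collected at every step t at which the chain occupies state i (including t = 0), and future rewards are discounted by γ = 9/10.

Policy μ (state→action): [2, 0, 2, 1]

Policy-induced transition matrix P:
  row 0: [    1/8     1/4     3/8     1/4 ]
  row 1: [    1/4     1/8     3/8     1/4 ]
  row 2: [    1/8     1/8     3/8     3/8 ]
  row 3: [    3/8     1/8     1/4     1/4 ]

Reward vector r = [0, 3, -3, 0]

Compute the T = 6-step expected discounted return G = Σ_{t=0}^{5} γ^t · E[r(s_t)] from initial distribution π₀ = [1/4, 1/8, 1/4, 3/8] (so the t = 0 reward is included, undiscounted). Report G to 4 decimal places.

G = -2.3952

t=0: π = [0.2500, 0.1250, 0.2500, 0.3750], E[r] = -0.3750, γ^t·E[r] = -0.375000, running G = -0.375000
t=1: π = [0.2344, 0.1563, 0.3281, 0.2813], E[r] = -0.5156, γ^t·E[r] = -0.464063, running G = -0.839063
t=2: π = [0.2148, 0.1543, 0.3398, 0.2910], E[r] = -0.5566, γ^t·E[r] = -0.450879, running G = -1.289941
t=3: π = [0.2170, 0.1519, 0.3386, 0.2925], E[r] = -0.5603, γ^t·E[r] = -0.408461, running G = -1.698402
t=4: π = [0.2171, 0.1521, 0.3384, 0.2923], E[r] = -0.5589, γ^t·E[r] = -0.366714, running G = -2.065116
t=5: π = [0.2171, 0.1521, 0.3385, 0.2923], E[r] = -0.5590, γ^t·E[r] = -0.330063, running G = -2.395178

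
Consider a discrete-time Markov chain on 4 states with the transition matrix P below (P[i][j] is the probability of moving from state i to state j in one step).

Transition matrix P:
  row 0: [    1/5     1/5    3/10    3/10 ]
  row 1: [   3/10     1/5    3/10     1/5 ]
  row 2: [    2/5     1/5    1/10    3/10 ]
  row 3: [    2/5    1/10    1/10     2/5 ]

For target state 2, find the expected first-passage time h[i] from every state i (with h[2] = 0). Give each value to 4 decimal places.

h = [4.2180, 4.1232, 0.0000, 5.1659]

First-step conditioning: h[2] = 0; for i ≠ 2, h[i] = 1 + Σ_k P[i][k]·h[k].
  h[0] = 1 + 1/5·h[0] + 1/5·h[1] + 3/10·h[3]
  h[1] = 1 + 3/10·h[0] + 1/5·h[1] + 1/5·h[3]
  h[3] = 1 + 2/5·h[0] + 1/10·h[1] + 2/5·h[3]
Solving the 3×3 linear system over states ≠ 2 gives exactly h = [890/211, 870/211, 0, 1090/211] (h[2] = 0 is the target).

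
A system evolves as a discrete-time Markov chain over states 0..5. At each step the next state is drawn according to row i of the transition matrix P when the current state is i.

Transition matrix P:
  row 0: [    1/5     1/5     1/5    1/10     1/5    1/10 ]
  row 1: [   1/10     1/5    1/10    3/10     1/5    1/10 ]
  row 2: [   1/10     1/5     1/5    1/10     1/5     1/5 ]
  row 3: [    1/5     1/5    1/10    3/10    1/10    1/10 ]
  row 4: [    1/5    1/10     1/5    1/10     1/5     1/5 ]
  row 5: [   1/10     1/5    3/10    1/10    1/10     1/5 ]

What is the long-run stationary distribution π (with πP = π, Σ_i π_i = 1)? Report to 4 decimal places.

Balance equations π_j = Σ_i π_i·P[i][j]:
  π_0 = 1/5·π_0 + 1/10·π_1 + 1/10·π_2 + 1/5·π_3 + 1/5·π_4 + 1/10·π_5
  π_1 = 1/5·π_0 + 1/5·π_1 + 1/5·π_2 + 1/5·π_3 + 1/10·π_4 + 1/5·π_5
  π_2 = 1/5·π_0 + 1/10·π_1 + 1/5·π_2 + 1/10·π_3 + 1/5·π_4 + 3/10·π_5
  π_3 = 1/10·π_0 + 3/10·π_1 + 1/10·π_2 + 3/10·π_3 + 1/10·π_4 + 1/10·π_5
  π_4 = 1/5·π_0 + 1/5·π_1 + 1/5·π_2 + 1/10·π_3 + 1/5·π_4 + 1/10·π_5
  normalize: π_0 + π_1 + π_2 + π_3 + π_4 + π_5 = 1
Solving the linear system gives exactly π = [10685/71832, 1645/8979, 12899/71832, 12269/71832, 1508/8979, 3585/23944].

π = [0.1487, 0.1832, 0.1796, 0.1708, 0.1679, 0.1497]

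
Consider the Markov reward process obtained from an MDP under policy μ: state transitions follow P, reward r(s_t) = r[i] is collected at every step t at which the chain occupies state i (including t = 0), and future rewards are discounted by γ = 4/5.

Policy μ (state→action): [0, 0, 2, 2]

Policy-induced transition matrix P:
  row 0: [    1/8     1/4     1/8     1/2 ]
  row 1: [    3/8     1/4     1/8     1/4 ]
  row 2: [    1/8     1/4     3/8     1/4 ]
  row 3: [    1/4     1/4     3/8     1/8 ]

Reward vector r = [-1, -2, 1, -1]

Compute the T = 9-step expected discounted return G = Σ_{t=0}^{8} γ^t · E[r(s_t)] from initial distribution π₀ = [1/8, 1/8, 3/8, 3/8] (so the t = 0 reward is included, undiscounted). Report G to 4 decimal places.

t=0: π = [0.1250, 0.1250, 0.3750, 0.3750], E[r] = -0.3750, γ^t·E[r] = -0.375000, running G = -0.375000
t=1: π = [0.2031, 0.2500, 0.3125, 0.2344], E[r] = -0.6250, γ^t·E[r] = -0.500000, running G = -0.875000
t=2: π = [0.2168, 0.2500, 0.2617, 0.2715], E[r] = -0.7266, γ^t·E[r] = -0.465000, running G = -1.340000
t=3: π = [0.2214, 0.2500, 0.2583, 0.2703], E[r] = -0.7334, γ^t·E[r] = -0.375500, running G = -1.715500
t=4: π = [0.2213, 0.2500, 0.2571, 0.2716], E[r] = -0.7357, γ^t·E[r] = -0.301350, running G = -2.016850
t=5: π = [0.2214, 0.2500, 0.2572, 0.2714], E[r] = -0.7356, γ^t·E[r] = -0.241055, running G = -2.257905
t=6: π = [0.2214, 0.2500, 0.2571, 0.2714], E[r] = -0.7357, γ^t·E[r] = -0.192866, running G = -2.450771
t=7: π = [0.2214, 0.2500, 0.2571, 0.2714], E[r] = -0.7357, γ^t·E[r] = -0.154290, running G = -2.605060
t=8: π = [0.2214, 0.2500, 0.2571, 0.2714], E[r] = -0.7357, γ^t·E[r] = -0.123432, running G = -2.728493

G = -2.7285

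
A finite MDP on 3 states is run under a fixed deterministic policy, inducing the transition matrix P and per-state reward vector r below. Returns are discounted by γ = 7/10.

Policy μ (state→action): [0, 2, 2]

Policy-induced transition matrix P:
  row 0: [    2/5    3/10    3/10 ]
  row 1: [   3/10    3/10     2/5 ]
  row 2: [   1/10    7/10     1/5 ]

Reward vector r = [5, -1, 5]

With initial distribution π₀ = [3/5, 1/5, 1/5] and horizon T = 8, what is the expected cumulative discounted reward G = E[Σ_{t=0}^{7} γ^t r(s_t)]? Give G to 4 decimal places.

t=0: π = [0.6000, 0.2000, 0.2000], E[r] = 3.8000, γ^t·E[r] = 3.800000, running G = 3.800000
t=1: π = [0.3200, 0.3800, 0.3000], E[r] = 2.7200, γ^t·E[r] = 1.904000, running G = 5.704000
t=2: π = [0.2720, 0.4200, 0.3080], E[r] = 2.4800, γ^t·E[r] = 1.215200, running G = 6.919200
t=3: π = [0.2656, 0.4232, 0.3112], E[r] = 2.4608, γ^t·E[r] = 0.844054, running G = 7.763254
t=4: π = [0.2643, 0.4245, 0.3112], E[r] = 2.4531, γ^t·E[r] = 0.588994, running G = 8.352249
t=5: π = [0.2642, 0.4245, 0.3113], E[r] = 2.4531, γ^t·E[r] = 0.412296, running G = 8.764544
t=6: π = [0.2642, 0.4245, 0.3113], E[r] = 2.4528, γ^t·E[r] = 0.288571, running G = 9.053115
t=7: π = [0.2642, 0.4245, 0.3113], E[r] = 2.4528, γ^t·E[r] = 0.202002, running G = 9.255118

G = 9.2551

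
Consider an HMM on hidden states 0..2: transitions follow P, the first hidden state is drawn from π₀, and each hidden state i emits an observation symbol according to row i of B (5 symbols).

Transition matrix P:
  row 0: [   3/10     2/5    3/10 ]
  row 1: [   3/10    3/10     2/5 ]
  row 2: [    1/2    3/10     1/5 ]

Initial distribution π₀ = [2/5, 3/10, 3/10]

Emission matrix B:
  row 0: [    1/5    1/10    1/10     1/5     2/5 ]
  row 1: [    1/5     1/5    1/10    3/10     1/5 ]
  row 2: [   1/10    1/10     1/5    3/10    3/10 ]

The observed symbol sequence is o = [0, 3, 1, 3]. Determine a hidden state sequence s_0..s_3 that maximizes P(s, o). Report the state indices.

t=0: δ = [8.000e-02, 6.000e-02, 3.000e-02]  (obs o_0=0)
t=1: δ = [4.800e-03, 9.600e-03, 7.200e-03]  ψ = [0, 0, 0]  (obs o_1=3)
t=2: δ = [3.600e-04, 5.760e-04, 3.840e-04]  ψ = [2, 1, 1]  (obs o_2=1)
t=3: δ = [3.840e-05, 5.184e-05, 6.912e-05]  ψ = [2, 1, 1]  (obs o_3=3)
backtrack: best end state = 2; path = [0, 1, 1, 2]

path = [0, 1, 1, 2]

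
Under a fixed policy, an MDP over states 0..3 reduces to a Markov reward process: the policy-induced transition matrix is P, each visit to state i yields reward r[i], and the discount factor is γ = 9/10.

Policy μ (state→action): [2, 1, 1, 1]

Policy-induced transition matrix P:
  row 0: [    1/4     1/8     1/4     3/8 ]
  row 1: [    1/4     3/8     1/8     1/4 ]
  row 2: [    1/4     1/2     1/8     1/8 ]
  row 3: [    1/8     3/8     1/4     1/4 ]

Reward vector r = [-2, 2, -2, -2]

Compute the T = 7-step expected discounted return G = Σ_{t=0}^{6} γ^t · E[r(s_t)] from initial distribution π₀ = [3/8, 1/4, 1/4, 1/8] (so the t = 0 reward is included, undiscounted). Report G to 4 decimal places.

G = -3.7614

t=0: π = [0.3750, 0.2500, 0.2500, 0.1250], E[r] = -1.0000, γ^t·E[r] = -1.000000, running G = -1.000000
t=1: π = [0.2344, 0.3125, 0.1875, 0.2656], E[r] = -0.7500, γ^t·E[r] = -0.675000, running G = -1.675000
t=2: π = [0.2168, 0.3398, 0.1875, 0.2559], E[r] = -0.6406, γ^t·E[r] = -0.518906, running G = -2.193906
t=3: π = [0.2180, 0.3442, 0.1841, 0.2537], E[r] = -0.6230, γ^t·E[r] = -0.454201, running G = -2.648107
t=4: π = [0.2183, 0.3435, 0.1840, 0.2542], E[r] = -0.6260, γ^t·E[r] = -0.410703, running G = -3.058811
t=5: π = [0.2182, 0.3434, 0.1841, 0.2543], E[r] = -0.6263, γ^t·E[r] = -0.369831, running G = -3.428642
t=6: π = [0.2182, 0.3435, 0.1841, 0.2543], E[r] = -0.6262, γ^t·E[r] = -0.332781, running G = -3.761423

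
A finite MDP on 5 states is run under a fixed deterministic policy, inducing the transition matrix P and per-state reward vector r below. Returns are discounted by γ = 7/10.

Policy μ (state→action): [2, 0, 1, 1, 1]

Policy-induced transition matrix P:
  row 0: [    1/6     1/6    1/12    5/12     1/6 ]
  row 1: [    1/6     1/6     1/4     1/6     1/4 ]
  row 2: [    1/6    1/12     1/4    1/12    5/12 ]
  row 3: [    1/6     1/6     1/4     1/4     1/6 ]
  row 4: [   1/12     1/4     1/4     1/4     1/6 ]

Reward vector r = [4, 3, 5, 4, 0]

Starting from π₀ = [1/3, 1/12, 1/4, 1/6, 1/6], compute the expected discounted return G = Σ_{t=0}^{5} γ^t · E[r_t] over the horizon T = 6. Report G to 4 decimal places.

G = 9.5381

t=0: π = [0.3333, 0.0833, 0.2500, 0.1667, 0.1667], E[r] = 3.5000, γ^t·E[r] = 3.500000, running G = 3.500000
t=1: π = [0.1528, 0.1597, 0.1944, 0.2569, 0.2361], E[r] = 3.0903, γ^t·E[r] = 2.163194, running G = 5.663194
t=2: π = [0.1470, 0.1701, 0.2245, 0.2297, 0.2286], E[r] = 3.1400, γ^t·E[r] = 1.538623, running G = 7.201817
t=3: π = [0.1476, 0.1670, 0.2255, 0.2229, 0.2370], E[r] = 3.1106, γ^t·E[r] = 1.066929, running G = 8.268746
t=4: π = [0.1469, 0.1676, 0.2254, 0.2231, 0.2370], E[r] = 3.1099, γ^t·E[r] = 0.746696, running G = 9.015442
t=5: π = [0.1469, 0.1676, 0.2255, 0.2230, 0.2370], E[r] = 3.1099, γ^t·E[r] = 0.522689, running G = 9.538131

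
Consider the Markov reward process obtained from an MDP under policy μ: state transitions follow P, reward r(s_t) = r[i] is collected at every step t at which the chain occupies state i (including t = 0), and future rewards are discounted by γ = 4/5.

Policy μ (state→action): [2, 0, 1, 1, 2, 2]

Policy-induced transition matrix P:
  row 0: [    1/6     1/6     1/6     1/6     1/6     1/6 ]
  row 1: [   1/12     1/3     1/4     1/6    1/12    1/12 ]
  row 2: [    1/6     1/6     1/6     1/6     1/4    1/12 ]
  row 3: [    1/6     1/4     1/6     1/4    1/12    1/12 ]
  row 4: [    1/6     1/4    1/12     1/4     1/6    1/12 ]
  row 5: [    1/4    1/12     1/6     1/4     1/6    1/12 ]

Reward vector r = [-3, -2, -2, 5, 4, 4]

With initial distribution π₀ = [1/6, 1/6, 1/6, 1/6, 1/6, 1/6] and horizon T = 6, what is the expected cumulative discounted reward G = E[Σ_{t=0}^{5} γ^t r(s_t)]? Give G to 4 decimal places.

t=0: π = [0.1667, 0.1667, 0.1667, 0.1667, 0.1667, 0.1667], E[r] = 1.0000, γ^t·E[r] = 1.000000, running G = 1.000000
t=1: π = [0.1667, 0.2083, 0.1667, 0.2083, 0.1528, 0.0972], E[r] = 0.7917, γ^t·E[r] = 0.633333, running G = 1.633333
t=2: π = [0.1574, 0.2234, 0.1713, 0.2049, 0.1458, 0.0972], E[r] = 0.7350, γ^t·E[r] = 0.470370, running G = 2.103704
t=3: π = [0.1562, 0.2250, 0.1731, 0.2040, 0.1453, 0.0965], E[r] = 0.7220, γ^t·E[r] = 0.369679, running G = 2.473383
t=4: π = [0.1560, 0.2252, 0.1733, 0.2038, 0.1453, 0.0963], E[r] = 0.7208, γ^t·E[r] = 0.295256, running G = 2.768639
t=5: π = [0.1559, 0.2253, 0.1733, 0.2038, 0.1454, 0.0963], E[r] = 0.7207, γ^t·E[r] = 0.236167, running G = 3.004806

G = 3.0048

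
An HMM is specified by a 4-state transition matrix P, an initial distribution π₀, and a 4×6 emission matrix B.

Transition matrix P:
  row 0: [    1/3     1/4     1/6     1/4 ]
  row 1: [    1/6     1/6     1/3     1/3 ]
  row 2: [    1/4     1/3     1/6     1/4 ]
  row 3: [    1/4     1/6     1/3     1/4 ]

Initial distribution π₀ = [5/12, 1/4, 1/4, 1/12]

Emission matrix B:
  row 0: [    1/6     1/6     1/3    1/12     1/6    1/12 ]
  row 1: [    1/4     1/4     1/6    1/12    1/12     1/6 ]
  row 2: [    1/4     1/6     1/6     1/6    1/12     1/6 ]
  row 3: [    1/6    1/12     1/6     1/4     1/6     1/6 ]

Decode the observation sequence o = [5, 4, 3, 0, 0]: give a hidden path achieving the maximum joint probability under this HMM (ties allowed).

t=0: δ = [3.472e-02, 4.167e-02, 4.167e-02, 1.389e-02]  (obs o_0=5)
t=1: δ = [1.929e-03, 1.157e-03, 1.157e-03, 2.315e-03]  ψ = [0, 2, 1, 1]  (obs o_1=4)
t=2: δ = [5.358e-05, 4.019e-05, 1.286e-04, 1.447e-04]  ψ = [0, 0, 3, 3]  (obs o_2=3)
t=3: δ = [6.028e-06, 1.072e-05, 1.206e-05, 6.028e-06]  ψ = [3, 2, 3, 3]  (obs o_3=0)
t=4: δ = [5.023e-07, 1.005e-06, 8.931e-07, 5.954e-07]  ψ = [2, 2, 1, 1]  (obs o_4=0)
backtrack: best end state = 1; path = [1, 3, 3, 2, 1]

path = [1, 3, 3, 2, 1]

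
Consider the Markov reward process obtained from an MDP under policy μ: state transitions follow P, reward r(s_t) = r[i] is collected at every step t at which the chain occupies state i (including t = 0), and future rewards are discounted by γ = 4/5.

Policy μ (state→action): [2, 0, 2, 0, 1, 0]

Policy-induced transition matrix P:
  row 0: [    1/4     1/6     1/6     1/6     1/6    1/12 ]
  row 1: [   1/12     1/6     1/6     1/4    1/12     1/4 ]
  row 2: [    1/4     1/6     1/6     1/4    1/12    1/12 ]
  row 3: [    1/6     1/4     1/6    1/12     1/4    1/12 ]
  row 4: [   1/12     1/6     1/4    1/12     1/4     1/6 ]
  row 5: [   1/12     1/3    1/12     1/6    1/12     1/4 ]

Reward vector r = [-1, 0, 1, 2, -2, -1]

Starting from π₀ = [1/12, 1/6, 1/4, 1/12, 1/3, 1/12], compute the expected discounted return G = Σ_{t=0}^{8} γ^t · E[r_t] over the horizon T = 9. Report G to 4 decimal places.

t=0: π = [0.0833, 0.1667, 0.2500, 0.0833, 0.3333, 0.0833], E[r] = -0.4167, γ^t·E[r] = -0.416667, running G = -0.416667
t=1: π = [0.1458, 0.1875, 0.1875, 0.1667, 0.1597, 0.1528], E[r] = -0.0972, γ^t·E[r] = -0.077778, running G = -0.494444
t=2: π = [0.1528, 0.2060, 0.1672, 0.1707, 0.1499, 0.1534], E[r] = -0.0972, γ^t·E[r] = -0.062222, running G = -0.556667
t=3: π = [0.1509, 0.2065, 0.1664, 0.1711, 0.1495, 0.1557], E[r] = -0.0971, γ^t·E[r] = -0.049728, running G = -0.606395
t=4: π = [0.1505, 0.2069, 0.1661, 0.1710, 0.1493, 0.1562], E[r] = -0.0971, γ^t·E[r] = -0.039770, running G = -0.646165
t=5: π = [0.1504, 0.2069, 0.1661, 0.1711, 0.1493, 0.1563], E[r] = -0.0970, γ^t·E[r] = -0.031771, running G = -0.677936
t=6: π = [0.1503, 0.2070, 0.1661, 0.1711, 0.1492, 0.1563], E[r] = -0.0969, γ^t·E[r] = -0.025411, running G = -0.703347
t=7: π = [0.1503, 0.2070, 0.1661, 0.1711, 0.1492, 0.1563], E[r] = -0.0969, γ^t·E[r] = -0.020328, running G = -0.723675
t=8: π = [0.1503, 0.2070, 0.1661, 0.1711, 0.1492, 0.1563], E[r] = -0.0969, γ^t·E[r] = -0.016262, running G = -0.739937

G = -0.7399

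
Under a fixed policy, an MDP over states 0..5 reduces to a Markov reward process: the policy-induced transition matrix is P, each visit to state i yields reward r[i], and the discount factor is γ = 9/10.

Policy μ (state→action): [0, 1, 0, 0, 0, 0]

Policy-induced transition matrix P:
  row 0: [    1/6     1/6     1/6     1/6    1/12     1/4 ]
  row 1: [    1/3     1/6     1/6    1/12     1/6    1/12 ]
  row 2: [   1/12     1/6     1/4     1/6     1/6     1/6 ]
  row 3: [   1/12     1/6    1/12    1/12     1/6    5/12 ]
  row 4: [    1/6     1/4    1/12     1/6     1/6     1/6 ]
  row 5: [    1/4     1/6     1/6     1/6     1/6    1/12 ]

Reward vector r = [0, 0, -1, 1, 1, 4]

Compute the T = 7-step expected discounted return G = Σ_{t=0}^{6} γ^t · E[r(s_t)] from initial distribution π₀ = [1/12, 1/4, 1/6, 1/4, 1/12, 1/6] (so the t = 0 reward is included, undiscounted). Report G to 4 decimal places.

t=0: π = [0.0833, 0.2500, 0.1667, 0.2500, 0.0833, 0.1667], E[r] = 0.8333, γ^t·E[r] = 0.833333, running G = 0.833333
t=1: π = [0.1875, 0.1736, 0.1528, 0.1250, 0.1597, 0.2014], E[r] = 0.9375, γ^t·E[r] = 0.843750, running G = 1.677083
t=2: π = [0.1892, 0.1800, 0.1557, 0.1418, 0.1510, 0.1823], E[r] = 0.8663, γ^t·E[r] = 0.701719, running G = 2.378802
t=3: π = [0.1871, 0.1793, 0.1552, 0.1399, 0.1509, 0.1877], E[r] = 0.8863, γ^t·E[r] = 0.646102, running G = 3.024904
t=4: π = [0.1876, 0.1792, 0.1554, 0.1401, 0.1511, 0.1866], E[r] = 0.8823, γ^t·E[r] = 0.578902, running G = 3.603806
t=5: π = [0.1875, 0.1793, 0.1554, 0.1401, 0.1510, 0.1868], E[r] = 0.8831, γ^t·E[r] = 0.521433, running G = 4.125238
t=6: π = [0.1875, 0.1793, 0.1554, 0.1401, 0.1510, 0.1868], E[r] = 0.8829, γ^t·E[r] = 0.469227, running G = 4.594465

G = 4.5945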